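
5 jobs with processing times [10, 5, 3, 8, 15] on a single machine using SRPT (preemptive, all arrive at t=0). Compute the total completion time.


Since all jobs arrive at t=0, SRPT equals SPT ordering.
SPT order: [3, 5, 8, 10, 15]
Completion times:
  Job 1: p=3, C=3
  Job 2: p=5, C=8
  Job 3: p=8, C=16
  Job 4: p=10, C=26
  Job 5: p=15, C=41
Total completion time = 3 + 8 + 16 + 26 + 41 = 94

94


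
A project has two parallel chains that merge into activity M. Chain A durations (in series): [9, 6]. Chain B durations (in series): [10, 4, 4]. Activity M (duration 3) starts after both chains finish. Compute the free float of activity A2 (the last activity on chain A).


ES(A2) = sum of predecessors on chain A = 9
EF(A2) = ES + duration = 9 + 6 = 15
Successor of A2 is M. ES(M) = max(sum(A), sum(B)) = max(15, 18) = 18
Free float = ES(successor) - EF(current) = 18 - 15 = 3

3


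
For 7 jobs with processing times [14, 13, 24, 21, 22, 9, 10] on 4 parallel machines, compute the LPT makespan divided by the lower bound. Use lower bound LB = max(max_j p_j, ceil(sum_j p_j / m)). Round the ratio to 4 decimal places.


LPT order: [24, 22, 21, 14, 13, 10, 9]
Machine loads after assignment: [24, 31, 31, 27]
LPT makespan = 31
Lower bound = max(max_job, ceil(total/4)) = max(24, 29) = 29
Ratio = 31 / 29 = 1.069

1.069


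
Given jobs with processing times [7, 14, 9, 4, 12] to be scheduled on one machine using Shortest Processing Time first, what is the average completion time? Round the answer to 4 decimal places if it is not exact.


Sort jobs by processing time (SPT order): [4, 7, 9, 12, 14]
Compute completion times sequentially:
  Job 1: processing = 4, completes at 4
  Job 2: processing = 7, completes at 11
  Job 3: processing = 9, completes at 20
  Job 4: processing = 12, completes at 32
  Job 5: processing = 14, completes at 46
Sum of completion times = 113
Average completion time = 113/5 = 22.6

22.6


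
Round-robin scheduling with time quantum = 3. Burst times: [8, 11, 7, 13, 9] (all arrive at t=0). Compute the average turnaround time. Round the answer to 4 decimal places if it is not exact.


Time quantum = 3
Execution trace:
  J1 runs 3 units, time = 3
  J2 runs 3 units, time = 6
  J3 runs 3 units, time = 9
  J4 runs 3 units, time = 12
  J5 runs 3 units, time = 15
  J1 runs 3 units, time = 18
  J2 runs 3 units, time = 21
  J3 runs 3 units, time = 24
  J4 runs 3 units, time = 27
  J5 runs 3 units, time = 30
  J1 runs 2 units, time = 32
  J2 runs 3 units, time = 35
  J3 runs 1 units, time = 36
  J4 runs 3 units, time = 39
  J5 runs 3 units, time = 42
  J2 runs 2 units, time = 44
  J4 runs 3 units, time = 47
  J4 runs 1 units, time = 48
Finish times: [32, 44, 36, 48, 42]
Average turnaround = 202/5 = 40.4

40.4


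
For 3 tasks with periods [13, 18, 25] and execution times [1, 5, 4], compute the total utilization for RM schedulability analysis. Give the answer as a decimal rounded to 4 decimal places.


Compute individual utilizations (exact fractions):
  Task 1: C/T = 1/13 (approx. 0.0769)
  Task 2: C/T = 5/18 (approx. 0.2778)
  Task 3: C/T = 4/25 (approx. 0.16)
Total utilization U = 1/13 + 5/18 + 4/25 = 3011/5850
Rounded to 4 decimal places: U = 0.5147
RM (Liu & Layland) bound for 3 tasks = 0.779763; compare with U = 3011/5850 (approx. 0.514701)
U <= bound, so schedulable by RM sufficient condition.

0.5147


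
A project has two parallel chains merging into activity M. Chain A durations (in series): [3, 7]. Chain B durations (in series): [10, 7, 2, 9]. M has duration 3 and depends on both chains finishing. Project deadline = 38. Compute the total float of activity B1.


Forward pass: ES(B1) = sum of predecessors on chain B = 0
EF = ES + duration = 0 + 10 = 10
Backward pass: LF(M) = deadline = 38; LS(M) = 38 - 3 = 35
LF(B1) = LS(M) - sum(successors on chain B) = 35 - 18 = 17
LS = LF - duration = 17 - 10 = 7
Total float = LS - ES = 7 - 0 = 7

7


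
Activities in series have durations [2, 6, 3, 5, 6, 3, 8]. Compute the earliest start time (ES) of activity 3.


Activity 3 starts after activities 1 through 2 complete.
Predecessor durations: [2, 6]
ES = 2 + 6 = 8

8


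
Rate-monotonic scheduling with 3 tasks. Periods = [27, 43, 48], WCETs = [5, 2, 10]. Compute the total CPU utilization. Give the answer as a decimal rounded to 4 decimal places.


Compute individual utilizations (exact fractions):
  Task 1: C/T = 5/27 (approx. 0.1852)
  Task 2: C/T = 2/43 (approx. 0.0465)
  Task 3: C/T = 10/48 = 5/24 (approx. 0.2083)
Total utilization U = 5/27 + 2/43 + 5/24 = 4087/9288
Rounded to 4 decimal places: U = 0.4400
RM (Liu & Layland) bound for 3 tasks = 0.779763; compare with U = 4087/9288 (approx. 0.440030)
U <= bound, so schedulable by RM sufficient condition.

0.4400


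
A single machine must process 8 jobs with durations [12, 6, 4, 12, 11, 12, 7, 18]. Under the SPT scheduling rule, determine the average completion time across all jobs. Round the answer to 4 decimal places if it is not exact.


Sort jobs by processing time (SPT order): [4, 6, 7, 11, 12, 12, 12, 18]
Compute completion times sequentially:
  Job 1: processing = 4, completes at 4
  Job 2: processing = 6, completes at 10
  Job 3: processing = 7, completes at 17
  Job 4: processing = 11, completes at 28
  Job 5: processing = 12, completes at 40
  Job 6: processing = 12, completes at 52
  Job 7: processing = 12, completes at 64
  Job 8: processing = 18, completes at 82
Sum of completion times = 297
Average completion time = 297/8 = 37.125

37.125


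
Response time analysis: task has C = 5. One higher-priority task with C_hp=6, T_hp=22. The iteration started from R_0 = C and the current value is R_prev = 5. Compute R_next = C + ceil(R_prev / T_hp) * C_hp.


R_next = C + ceil(R_prev / T_hp) * C_hp
ceil(5 / 22) = ceil(0.2273) = 1
Interference = 1 * 6 = 6
R_next = 5 + 6 = 11

11


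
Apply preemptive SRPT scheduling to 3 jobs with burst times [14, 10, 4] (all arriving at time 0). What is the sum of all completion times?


Since all jobs arrive at t=0, SRPT equals SPT ordering.
SPT order: [4, 10, 14]
Completion times:
  Job 1: p=4, C=4
  Job 2: p=10, C=14
  Job 3: p=14, C=28
Total completion time = 4 + 14 + 28 = 46

46


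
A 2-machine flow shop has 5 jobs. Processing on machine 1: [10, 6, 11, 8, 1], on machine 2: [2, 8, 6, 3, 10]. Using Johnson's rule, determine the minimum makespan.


Apply Johnson's rule:
  Group 1 (a <= b): [(5, 1, 10), (2, 6, 8)]
  Group 2 (a > b): [(3, 11, 6), (4, 8, 3), (1, 10, 2)]
Optimal job order: [5, 2, 3, 4, 1]
Schedule:
  Job 5: M1 done at 1, M2 done at 11
  Job 2: M1 done at 7, M2 done at 19
  Job 3: M1 done at 18, M2 done at 25
  Job 4: M1 done at 26, M2 done at 29
  Job 1: M1 done at 36, M2 done at 38
Makespan = 38

38


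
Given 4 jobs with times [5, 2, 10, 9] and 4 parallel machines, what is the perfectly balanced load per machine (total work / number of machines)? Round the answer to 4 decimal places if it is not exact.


Total processing time = 5 + 2 + 10 + 9 = 26
Number of machines = 4
Ideal balanced load = 26 / 4 = 6.5

6.5


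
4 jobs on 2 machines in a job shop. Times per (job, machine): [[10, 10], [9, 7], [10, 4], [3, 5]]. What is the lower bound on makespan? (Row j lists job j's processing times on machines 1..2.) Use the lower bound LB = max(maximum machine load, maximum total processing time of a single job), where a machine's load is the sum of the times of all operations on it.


Machine loads:
  Machine 1: 10 + 9 + 10 + 3 = 32
  Machine 2: 10 + 7 + 4 + 5 = 26
Max machine load = 32
Job totals:
  Job 1: 20
  Job 2: 16
  Job 3: 14
  Job 4: 8
Max job total = 20
Lower bound = max(32, 20) = 32

32


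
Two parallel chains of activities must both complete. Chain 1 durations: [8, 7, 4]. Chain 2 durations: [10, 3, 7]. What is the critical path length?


Path A total = 8 + 7 + 4 = 19
Path B total = 10 + 3 + 7 = 20
Critical path = longest path = max(19, 20) = 20

20


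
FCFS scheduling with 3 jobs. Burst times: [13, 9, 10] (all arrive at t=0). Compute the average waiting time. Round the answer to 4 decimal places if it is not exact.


FCFS order (as given): [13, 9, 10]
Waiting times:
  Job 1: wait = 0
  Job 2: wait = 13
  Job 3: wait = 22
Sum of waiting times = 35
Average waiting time = 35/3 = 11.6667

11.6667


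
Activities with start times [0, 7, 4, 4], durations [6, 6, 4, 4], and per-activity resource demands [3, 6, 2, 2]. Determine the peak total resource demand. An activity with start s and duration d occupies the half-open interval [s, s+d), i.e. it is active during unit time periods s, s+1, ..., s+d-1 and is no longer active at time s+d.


Each activity i is active on [start_i, start_i + duration_i).
Compute total resource usage per time slot:
  t=0: active resources = [3], total = 3
  t=1: active resources = [3], total = 3
  t=2: active resources = [3], total = 3
  t=3: active resources = [3], total = 3
  t=4: active resources = [3, 2, 2], total = 7
  t=5: active resources = [3, 2, 2], total = 7
  t=6: active resources = [2, 2], total = 4
  t=7: active resources = [6, 2, 2], total = 10
  t=8: active resources = [6], total = 6
  t=9: active resources = [6], total = 6
  t=10: active resources = [6], total = 6
  t=11: active resources = [6], total = 6
  t=12: active resources = [6], total = 6
Peak resource demand = 10

10


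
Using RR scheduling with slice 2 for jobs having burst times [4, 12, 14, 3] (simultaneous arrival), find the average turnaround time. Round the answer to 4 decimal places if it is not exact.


Time quantum = 2
Execution trace:
  J1 runs 2 units, time = 2
  J2 runs 2 units, time = 4
  J3 runs 2 units, time = 6
  J4 runs 2 units, time = 8
  J1 runs 2 units, time = 10
  J2 runs 2 units, time = 12
  J3 runs 2 units, time = 14
  J4 runs 1 units, time = 15
  J2 runs 2 units, time = 17
  J3 runs 2 units, time = 19
  J2 runs 2 units, time = 21
  J3 runs 2 units, time = 23
  J2 runs 2 units, time = 25
  J3 runs 2 units, time = 27
  J2 runs 2 units, time = 29
  J3 runs 2 units, time = 31
  J3 runs 2 units, time = 33
Finish times: [10, 29, 33, 15]
Average turnaround = 87/4 = 21.75

21.75


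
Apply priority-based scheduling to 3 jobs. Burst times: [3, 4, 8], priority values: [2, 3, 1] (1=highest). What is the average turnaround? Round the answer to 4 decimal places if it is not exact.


Sort by priority (ascending = highest first):
Order: [(1, 8), (2, 3), (3, 4)]
Completion times:
  Priority 1, burst=8, C=8
  Priority 2, burst=3, C=11
  Priority 3, burst=4, C=15
Average turnaround = 34/3 = 11.3333

11.3333


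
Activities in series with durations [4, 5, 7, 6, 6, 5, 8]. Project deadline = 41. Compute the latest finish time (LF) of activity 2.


LF(activity 2) = deadline - sum of successor durations
Successors: activities 3 through 7 with durations [7, 6, 6, 5, 8]
Sum of successor durations = 32
LF = 41 - 32 = 9

9


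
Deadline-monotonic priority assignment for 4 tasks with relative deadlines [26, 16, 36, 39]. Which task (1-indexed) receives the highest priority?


Sort tasks by relative deadline (ascending):
  Task 2: deadline = 16
  Task 1: deadline = 26
  Task 3: deadline = 36
  Task 4: deadline = 39
Priority order (highest first): [2, 1, 3, 4]
Highest priority task = 2

2


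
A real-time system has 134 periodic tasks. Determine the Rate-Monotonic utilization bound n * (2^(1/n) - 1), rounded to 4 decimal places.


Compute 2^(1/134) = 1.0051861419
Subtract 1: 1.0051861419 - 1 = 0.0051861419
Multiply by n: 134 * 0.0051861419 = 0.6949430146
Round to 4 dp: 0.6949

0.6949


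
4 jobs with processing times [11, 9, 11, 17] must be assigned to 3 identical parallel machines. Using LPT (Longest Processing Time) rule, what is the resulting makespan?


Sort jobs in decreasing order (LPT): [17, 11, 11, 9]
Assign each job to the least loaded machine:
  Machine 1: jobs [17], load = 17
  Machine 2: jobs [11, 9], load = 20
  Machine 3: jobs [11], load = 11
Makespan = max load = 20

20


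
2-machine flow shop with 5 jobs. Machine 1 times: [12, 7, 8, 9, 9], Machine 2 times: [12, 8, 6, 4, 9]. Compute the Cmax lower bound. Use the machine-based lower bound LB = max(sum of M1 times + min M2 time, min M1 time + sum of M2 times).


LB1 = sum(M1 times) + min(M2 times) = 45 + 4 = 49
LB2 = min(M1 times) + sum(M2 times) = 7 + 39 = 46
Lower bound = max(LB1, LB2) = max(49, 46) = 49

49


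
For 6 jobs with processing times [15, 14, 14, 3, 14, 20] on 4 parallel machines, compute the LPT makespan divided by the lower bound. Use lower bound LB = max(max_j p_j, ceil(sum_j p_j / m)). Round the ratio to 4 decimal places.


LPT order: [20, 15, 14, 14, 14, 3]
Machine loads after assignment: [20, 15, 28, 17]
LPT makespan = 28
Lower bound = max(max_job, ceil(total/4)) = max(20, 20) = 20
Ratio = 28 / 20 = 1.4

1.4


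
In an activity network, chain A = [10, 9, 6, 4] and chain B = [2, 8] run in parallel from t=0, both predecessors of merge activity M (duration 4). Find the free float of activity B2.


ES(B2) = sum of predecessors on chain B = 2
EF(B2) = ES + duration = 2 + 8 = 10
Successor of B2 is M. ES(M) = max(sum(A), sum(B)) = max(29, 10) = 29
Free float = ES(successor) - EF(current) = 29 - 10 = 19

19


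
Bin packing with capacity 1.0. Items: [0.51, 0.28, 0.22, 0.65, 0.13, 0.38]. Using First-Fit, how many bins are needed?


Place items sequentially using First-Fit:
  Item 0.51 -> new Bin 1
  Item 0.28 -> Bin 1 (now 0.79)
  Item 0.22 -> new Bin 2
  Item 0.65 -> Bin 2 (now 0.87)
  Item 0.13 -> Bin 1 (now 0.92)
  Item 0.38 -> new Bin 3
Total bins used = 3

3


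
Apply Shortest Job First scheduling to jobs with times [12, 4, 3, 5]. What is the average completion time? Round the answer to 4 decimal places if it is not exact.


SJF order (ascending): [3, 4, 5, 12]
Completion times:
  Job 1: burst=3, C=3
  Job 2: burst=4, C=7
  Job 3: burst=5, C=12
  Job 4: burst=12, C=24
Average completion = 46/4 = 11.5

11.5


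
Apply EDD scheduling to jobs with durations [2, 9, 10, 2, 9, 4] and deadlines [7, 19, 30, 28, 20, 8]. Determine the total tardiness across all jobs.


Sort by due date (EDD order): [(2, 7), (4, 8), (9, 19), (9, 20), (2, 28), (10, 30)]
Compute completion times and tardiness:
  Job 1: p=2, d=7, C=2, tardiness=max(0,2-7)=0
  Job 2: p=4, d=8, C=6, tardiness=max(0,6-8)=0
  Job 3: p=9, d=19, C=15, tardiness=max(0,15-19)=0
  Job 4: p=9, d=20, C=24, tardiness=max(0,24-20)=4
  Job 5: p=2, d=28, C=26, tardiness=max(0,26-28)=0
  Job 6: p=10, d=30, C=36, tardiness=max(0,36-30)=6
Total tardiness = 10

10


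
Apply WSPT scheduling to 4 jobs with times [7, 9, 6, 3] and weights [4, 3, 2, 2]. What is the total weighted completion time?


Compute p/w ratios and sort ascending (WSPT): [(3, 2), (7, 4), (9, 3), (6, 2)]
Compute weighted completion times:
  Job (p=3,w=2): C=3, w*C=2*3=6
  Job (p=7,w=4): C=10, w*C=4*10=40
  Job (p=9,w=3): C=19, w*C=3*19=57
  Job (p=6,w=2): C=25, w*C=2*25=50
Total weighted completion time = 153

153


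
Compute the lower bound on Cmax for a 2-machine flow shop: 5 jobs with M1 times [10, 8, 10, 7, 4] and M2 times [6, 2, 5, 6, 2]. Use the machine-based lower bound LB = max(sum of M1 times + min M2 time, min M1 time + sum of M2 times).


LB1 = sum(M1 times) + min(M2 times) = 39 + 2 = 41
LB2 = min(M1 times) + sum(M2 times) = 4 + 21 = 25
Lower bound = max(LB1, LB2) = max(41, 25) = 41

41


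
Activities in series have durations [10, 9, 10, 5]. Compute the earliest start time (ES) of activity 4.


Activity 4 starts after activities 1 through 3 complete.
Predecessor durations: [10, 9, 10]
ES = 10 + 9 + 10 = 29

29


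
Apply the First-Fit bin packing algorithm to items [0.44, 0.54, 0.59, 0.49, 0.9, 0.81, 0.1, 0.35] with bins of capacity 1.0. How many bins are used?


Place items sequentially using First-Fit:
  Item 0.44 -> new Bin 1
  Item 0.54 -> Bin 1 (now 0.98)
  Item 0.59 -> new Bin 2
  Item 0.49 -> new Bin 3
  Item 0.9 -> new Bin 4
  Item 0.81 -> new Bin 5
  Item 0.1 -> Bin 2 (now 0.69)
  Item 0.35 -> Bin 3 (now 0.84)
Total bins used = 5

5


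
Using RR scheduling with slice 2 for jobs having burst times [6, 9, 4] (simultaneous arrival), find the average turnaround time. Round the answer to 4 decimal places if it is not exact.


Time quantum = 2
Execution trace:
  J1 runs 2 units, time = 2
  J2 runs 2 units, time = 4
  J3 runs 2 units, time = 6
  J1 runs 2 units, time = 8
  J2 runs 2 units, time = 10
  J3 runs 2 units, time = 12
  J1 runs 2 units, time = 14
  J2 runs 2 units, time = 16
  J2 runs 2 units, time = 18
  J2 runs 1 units, time = 19
Finish times: [14, 19, 12]
Average turnaround = 45/3 = 15.0

15.0


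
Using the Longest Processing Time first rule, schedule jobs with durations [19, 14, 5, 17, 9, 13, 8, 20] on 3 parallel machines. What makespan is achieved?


Sort jobs in decreasing order (LPT): [20, 19, 17, 14, 13, 9, 8, 5]
Assign each job to the least loaded machine:
  Machine 1: jobs [20, 9, 8], load = 37
  Machine 2: jobs [19, 13], load = 32
  Machine 3: jobs [17, 14, 5], load = 36
Makespan = max load = 37

37


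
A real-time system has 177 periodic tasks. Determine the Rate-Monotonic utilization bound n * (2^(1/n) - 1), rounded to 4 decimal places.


Compute 2^(1/177) = 1.0039237636
Subtract 1: 1.0039237636 - 1 = 0.0039237636
Multiply by n: 177 * 0.0039237636 = 0.6945061572
Round to 4 dp: 0.6945

0.6945


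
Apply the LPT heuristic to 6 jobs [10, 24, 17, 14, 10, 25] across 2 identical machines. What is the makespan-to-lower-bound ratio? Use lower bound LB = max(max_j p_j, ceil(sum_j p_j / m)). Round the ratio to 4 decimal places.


LPT order: [25, 24, 17, 14, 10, 10]
Machine loads after assignment: [49, 51]
LPT makespan = 51
Lower bound = max(max_job, ceil(total/2)) = max(25, 50) = 50
Ratio = 51 / 50 = 1.02

1.02


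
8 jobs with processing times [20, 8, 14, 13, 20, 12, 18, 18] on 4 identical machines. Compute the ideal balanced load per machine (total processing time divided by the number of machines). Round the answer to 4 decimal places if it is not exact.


Total processing time = 20 + 8 + 14 + 13 + 20 + 12 + 18 + 18 = 123
Number of machines = 4
Ideal balanced load = 123 / 4 = 30.75

30.75


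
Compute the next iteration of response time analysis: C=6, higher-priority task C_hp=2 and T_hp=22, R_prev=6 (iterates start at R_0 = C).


R_next = C + ceil(R_prev / T_hp) * C_hp
ceil(6 / 22) = ceil(0.2727) = 1
Interference = 1 * 2 = 2
R_next = 6 + 2 = 8

8


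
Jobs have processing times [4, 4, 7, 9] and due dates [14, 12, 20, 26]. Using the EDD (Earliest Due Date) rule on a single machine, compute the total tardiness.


Sort by due date (EDD order): [(4, 12), (4, 14), (7, 20), (9, 26)]
Compute completion times and tardiness:
  Job 1: p=4, d=12, C=4, tardiness=max(0,4-12)=0
  Job 2: p=4, d=14, C=8, tardiness=max(0,8-14)=0
  Job 3: p=7, d=20, C=15, tardiness=max(0,15-20)=0
  Job 4: p=9, d=26, C=24, tardiness=max(0,24-26)=0
Total tardiness = 0

0


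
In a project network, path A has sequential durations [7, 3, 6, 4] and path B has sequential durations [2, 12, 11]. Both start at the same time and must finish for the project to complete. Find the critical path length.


Path A total = 7 + 3 + 6 + 4 = 20
Path B total = 2 + 12 + 11 = 25
Critical path = longest path = max(20, 25) = 25

25


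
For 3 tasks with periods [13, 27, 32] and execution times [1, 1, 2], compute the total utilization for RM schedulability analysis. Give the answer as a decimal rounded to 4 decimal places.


Compute individual utilizations (exact fractions):
  Task 1: C/T = 1/13 (approx. 0.0769)
  Task 2: C/T = 1/27 (approx. 0.037)
  Task 3: C/T = 2/32 = 1/16 (approx. 0.0625)
Total utilization U = 1/13 + 1/27 + 1/16 = 991/5616
Rounded to 4 decimal places: U = 0.1765
RM (Liu & Layland) bound for 3 tasks = 0.779763; compare with U = 991/5616 (approx. 0.176460)
U <= bound, so schedulable by RM sufficient condition.

0.1765


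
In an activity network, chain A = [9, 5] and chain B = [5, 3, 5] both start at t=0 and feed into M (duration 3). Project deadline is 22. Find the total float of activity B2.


Forward pass: ES(B2) = sum of predecessors on chain B = 5
EF = ES + duration = 5 + 3 = 8
Backward pass: LF(M) = deadline = 22; LS(M) = 22 - 3 = 19
LF(B2) = LS(M) - sum(successors on chain B) = 19 - 5 = 14
LS = LF - duration = 14 - 3 = 11
Total float = LS - ES = 11 - 5 = 6

6


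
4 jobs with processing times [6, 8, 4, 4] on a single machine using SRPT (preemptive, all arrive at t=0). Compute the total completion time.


Since all jobs arrive at t=0, SRPT equals SPT ordering.
SPT order: [4, 4, 6, 8]
Completion times:
  Job 1: p=4, C=4
  Job 2: p=4, C=8
  Job 3: p=6, C=14
  Job 4: p=8, C=22
Total completion time = 4 + 8 + 14 + 22 = 48

48


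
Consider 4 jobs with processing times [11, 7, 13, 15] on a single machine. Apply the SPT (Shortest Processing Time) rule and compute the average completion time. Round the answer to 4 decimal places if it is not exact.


Sort jobs by processing time (SPT order): [7, 11, 13, 15]
Compute completion times sequentially:
  Job 1: processing = 7, completes at 7
  Job 2: processing = 11, completes at 18
  Job 3: processing = 13, completes at 31
  Job 4: processing = 15, completes at 46
Sum of completion times = 102
Average completion time = 102/4 = 25.5

25.5


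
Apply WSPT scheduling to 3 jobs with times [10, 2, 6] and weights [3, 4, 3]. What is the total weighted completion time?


Compute p/w ratios and sort ascending (WSPT): [(2, 4), (6, 3), (10, 3)]
Compute weighted completion times:
  Job (p=2,w=4): C=2, w*C=4*2=8
  Job (p=6,w=3): C=8, w*C=3*8=24
  Job (p=10,w=3): C=18, w*C=3*18=54
Total weighted completion time = 86

86


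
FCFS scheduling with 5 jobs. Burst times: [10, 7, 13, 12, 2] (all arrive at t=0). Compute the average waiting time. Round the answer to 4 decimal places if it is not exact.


FCFS order (as given): [10, 7, 13, 12, 2]
Waiting times:
  Job 1: wait = 0
  Job 2: wait = 10
  Job 3: wait = 17
  Job 4: wait = 30
  Job 5: wait = 42
Sum of waiting times = 99
Average waiting time = 99/5 = 19.8

19.8


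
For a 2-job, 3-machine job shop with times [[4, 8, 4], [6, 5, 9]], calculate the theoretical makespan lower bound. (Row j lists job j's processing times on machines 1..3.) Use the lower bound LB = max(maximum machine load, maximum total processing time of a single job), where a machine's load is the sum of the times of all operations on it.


Machine loads:
  Machine 1: 4 + 6 = 10
  Machine 2: 8 + 5 = 13
  Machine 3: 4 + 9 = 13
Max machine load = 13
Job totals:
  Job 1: 16
  Job 2: 20
Max job total = 20
Lower bound = max(13, 20) = 20

20


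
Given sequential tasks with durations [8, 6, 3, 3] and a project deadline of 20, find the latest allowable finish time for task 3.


LF(activity 3) = deadline - sum of successor durations
Successors: activities 4 through 4 with durations [3]
Sum of successor durations = 3
LF = 20 - 3 = 17

17


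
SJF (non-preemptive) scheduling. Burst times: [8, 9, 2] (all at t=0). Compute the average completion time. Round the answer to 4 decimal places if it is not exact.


SJF order (ascending): [2, 8, 9]
Completion times:
  Job 1: burst=2, C=2
  Job 2: burst=8, C=10
  Job 3: burst=9, C=19
Average completion = 31/3 = 10.3333

10.3333


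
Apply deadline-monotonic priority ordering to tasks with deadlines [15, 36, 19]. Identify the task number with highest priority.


Sort tasks by relative deadline (ascending):
  Task 1: deadline = 15
  Task 3: deadline = 19
  Task 2: deadline = 36
Priority order (highest first): [1, 3, 2]
Highest priority task = 1

1


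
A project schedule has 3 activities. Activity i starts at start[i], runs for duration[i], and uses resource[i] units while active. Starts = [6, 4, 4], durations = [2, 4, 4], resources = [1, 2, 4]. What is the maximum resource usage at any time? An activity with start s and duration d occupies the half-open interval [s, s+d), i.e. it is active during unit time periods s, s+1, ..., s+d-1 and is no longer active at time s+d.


Each activity i is active on [start_i, start_i + duration_i).
Compute total resource usage per time slot:
  t=0: active resources = [], total = 0
  t=1: active resources = [], total = 0
  t=2: active resources = [], total = 0
  t=3: active resources = [], total = 0
  t=4: active resources = [2, 4], total = 6
  t=5: active resources = [2, 4], total = 6
  t=6: active resources = [1, 2, 4], total = 7
  t=7: active resources = [1, 2, 4], total = 7
Peak resource demand = 7

7


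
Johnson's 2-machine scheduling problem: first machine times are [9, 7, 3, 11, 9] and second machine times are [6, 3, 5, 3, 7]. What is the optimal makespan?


Apply Johnson's rule:
  Group 1 (a <= b): [(3, 3, 5)]
  Group 2 (a > b): [(5, 9, 7), (1, 9, 6), (2, 7, 3), (4, 11, 3)]
Optimal job order: [3, 5, 1, 2, 4]
Schedule:
  Job 3: M1 done at 3, M2 done at 8
  Job 5: M1 done at 12, M2 done at 19
  Job 1: M1 done at 21, M2 done at 27
  Job 2: M1 done at 28, M2 done at 31
  Job 4: M1 done at 39, M2 done at 42
Makespan = 42

42


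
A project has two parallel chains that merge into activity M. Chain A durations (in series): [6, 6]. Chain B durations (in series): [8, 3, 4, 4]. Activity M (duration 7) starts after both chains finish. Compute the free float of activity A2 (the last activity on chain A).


ES(A2) = sum of predecessors on chain A = 6
EF(A2) = ES + duration = 6 + 6 = 12
Successor of A2 is M. ES(M) = max(sum(A), sum(B)) = max(12, 19) = 19
Free float = ES(successor) - EF(current) = 19 - 12 = 7

7


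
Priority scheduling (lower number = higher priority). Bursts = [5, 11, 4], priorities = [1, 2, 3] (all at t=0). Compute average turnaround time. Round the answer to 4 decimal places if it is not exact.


Sort by priority (ascending = highest first):
Order: [(1, 5), (2, 11), (3, 4)]
Completion times:
  Priority 1, burst=5, C=5
  Priority 2, burst=11, C=16
  Priority 3, burst=4, C=20
Average turnaround = 41/3 = 13.6667

13.6667


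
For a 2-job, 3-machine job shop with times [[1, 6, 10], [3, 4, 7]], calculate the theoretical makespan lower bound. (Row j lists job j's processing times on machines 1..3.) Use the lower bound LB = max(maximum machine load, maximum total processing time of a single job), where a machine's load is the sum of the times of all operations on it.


Machine loads:
  Machine 1: 1 + 3 = 4
  Machine 2: 6 + 4 = 10
  Machine 3: 10 + 7 = 17
Max machine load = 17
Job totals:
  Job 1: 17
  Job 2: 14
Max job total = 17
Lower bound = max(17, 17) = 17

17


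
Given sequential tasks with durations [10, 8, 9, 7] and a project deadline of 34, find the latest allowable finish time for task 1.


LF(activity 1) = deadline - sum of successor durations
Successors: activities 2 through 4 with durations [8, 9, 7]
Sum of successor durations = 24
LF = 34 - 24 = 10

10


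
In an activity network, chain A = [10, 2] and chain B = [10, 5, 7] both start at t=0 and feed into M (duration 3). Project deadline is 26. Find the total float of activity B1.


Forward pass: ES(B1) = sum of predecessors on chain B = 0
EF = ES + duration = 0 + 10 = 10
Backward pass: LF(M) = deadline = 26; LS(M) = 26 - 3 = 23
LF(B1) = LS(M) - sum(successors on chain B) = 23 - 12 = 11
LS = LF - duration = 11 - 10 = 1
Total float = LS - ES = 1 - 0 = 1

1


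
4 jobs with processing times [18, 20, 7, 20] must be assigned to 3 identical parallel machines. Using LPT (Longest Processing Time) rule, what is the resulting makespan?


Sort jobs in decreasing order (LPT): [20, 20, 18, 7]
Assign each job to the least loaded machine:
  Machine 1: jobs [20], load = 20
  Machine 2: jobs [20], load = 20
  Machine 3: jobs [18, 7], load = 25
Makespan = max load = 25

25


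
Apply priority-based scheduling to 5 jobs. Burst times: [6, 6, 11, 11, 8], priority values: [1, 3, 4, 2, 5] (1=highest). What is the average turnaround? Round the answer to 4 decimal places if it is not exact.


Sort by priority (ascending = highest first):
Order: [(1, 6), (2, 11), (3, 6), (4, 11), (5, 8)]
Completion times:
  Priority 1, burst=6, C=6
  Priority 2, burst=11, C=17
  Priority 3, burst=6, C=23
  Priority 4, burst=11, C=34
  Priority 5, burst=8, C=42
Average turnaround = 122/5 = 24.4

24.4


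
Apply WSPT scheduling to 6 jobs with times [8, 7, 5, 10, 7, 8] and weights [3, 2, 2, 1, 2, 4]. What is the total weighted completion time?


Compute p/w ratios and sort ascending (WSPT): [(8, 4), (5, 2), (8, 3), (7, 2), (7, 2), (10, 1)]
Compute weighted completion times:
  Job (p=8,w=4): C=8, w*C=4*8=32
  Job (p=5,w=2): C=13, w*C=2*13=26
  Job (p=8,w=3): C=21, w*C=3*21=63
  Job (p=7,w=2): C=28, w*C=2*28=56
  Job (p=7,w=2): C=35, w*C=2*35=70
  Job (p=10,w=1): C=45, w*C=1*45=45
Total weighted completion time = 292

292


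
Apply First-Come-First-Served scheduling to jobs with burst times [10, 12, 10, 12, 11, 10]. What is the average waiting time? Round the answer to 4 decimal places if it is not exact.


FCFS order (as given): [10, 12, 10, 12, 11, 10]
Waiting times:
  Job 1: wait = 0
  Job 2: wait = 10
  Job 3: wait = 22
  Job 4: wait = 32
  Job 5: wait = 44
  Job 6: wait = 55
Sum of waiting times = 163
Average waiting time = 163/6 = 27.1667

27.1667


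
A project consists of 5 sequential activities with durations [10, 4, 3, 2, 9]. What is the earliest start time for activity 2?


Activity 2 starts after activities 1 through 1 complete.
Predecessor durations: [10]
ES = 10 = 10

10


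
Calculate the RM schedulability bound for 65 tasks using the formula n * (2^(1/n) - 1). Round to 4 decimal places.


Compute 2^(1/65) = 1.0107208638
Subtract 1: 1.0107208638 - 1 = 0.0107208638
Multiply by n: 65 * 0.0107208638 = 0.6968561470
Round to 4 dp: 0.6969

0.6969


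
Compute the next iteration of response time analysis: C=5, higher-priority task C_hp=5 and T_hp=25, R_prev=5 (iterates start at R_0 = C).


R_next = C + ceil(R_prev / T_hp) * C_hp
ceil(5 / 25) = ceil(0.2) = 1
Interference = 1 * 5 = 5
R_next = 5 + 5 = 10

10


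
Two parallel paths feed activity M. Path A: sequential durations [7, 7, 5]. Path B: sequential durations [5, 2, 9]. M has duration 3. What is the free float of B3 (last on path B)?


ES(B3) = sum of predecessors on chain B = 7
EF(B3) = ES + duration = 7 + 9 = 16
Successor of B3 is M. ES(M) = max(sum(A), sum(B)) = max(19, 16) = 19
Free float = ES(successor) - EF(current) = 19 - 16 = 3

3


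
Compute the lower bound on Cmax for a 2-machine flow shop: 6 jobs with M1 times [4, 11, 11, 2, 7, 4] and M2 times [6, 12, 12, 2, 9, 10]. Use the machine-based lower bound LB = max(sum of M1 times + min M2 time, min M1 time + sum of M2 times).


LB1 = sum(M1 times) + min(M2 times) = 39 + 2 = 41
LB2 = min(M1 times) + sum(M2 times) = 2 + 51 = 53
Lower bound = max(LB1, LB2) = max(41, 53) = 53

53


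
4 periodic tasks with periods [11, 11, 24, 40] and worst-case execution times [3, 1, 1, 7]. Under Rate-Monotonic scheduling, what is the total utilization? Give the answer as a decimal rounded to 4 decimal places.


Compute individual utilizations (exact fractions):
  Task 1: C/T = 3/11 (approx. 0.2727)
  Task 2: C/T = 1/11 (approx. 0.0909)
  Task 3: C/T = 1/24 (approx. 0.0417)
  Task 4: C/T = 7/40 (approx. 0.175)
Total utilization U = 3/11 + 1/11 + 1/24 + 7/40 = 383/660
Rounded to 4 decimal places: U = 0.5803
RM (Liu & Layland) bound for 4 tasks = 0.756828; compare with U = 383/660 (approx. 0.580303)
U <= bound, so schedulable by RM sufficient condition.

0.5803


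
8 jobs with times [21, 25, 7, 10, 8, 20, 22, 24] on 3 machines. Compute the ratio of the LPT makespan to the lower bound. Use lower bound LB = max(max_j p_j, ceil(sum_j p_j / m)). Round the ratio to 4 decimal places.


LPT order: [25, 24, 22, 21, 20, 10, 8, 7]
Machine loads after assignment: [50, 44, 43]
LPT makespan = 50
Lower bound = max(max_job, ceil(total/3)) = max(25, 46) = 46
Ratio = 50 / 46 = 1.087

1.087


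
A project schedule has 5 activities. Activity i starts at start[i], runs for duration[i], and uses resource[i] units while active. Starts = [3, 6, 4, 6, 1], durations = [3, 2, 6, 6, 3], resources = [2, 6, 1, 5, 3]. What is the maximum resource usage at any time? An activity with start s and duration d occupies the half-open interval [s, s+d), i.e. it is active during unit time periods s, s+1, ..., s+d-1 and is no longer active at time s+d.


Each activity i is active on [start_i, start_i + duration_i).
Compute total resource usage per time slot:
  t=0: active resources = [], total = 0
  t=1: active resources = [3], total = 3
  t=2: active resources = [3], total = 3
  t=3: active resources = [2, 3], total = 5
  t=4: active resources = [2, 1], total = 3
  t=5: active resources = [2, 1], total = 3
  t=6: active resources = [6, 1, 5], total = 12
  t=7: active resources = [6, 1, 5], total = 12
  t=8: active resources = [1, 5], total = 6
  t=9: active resources = [1, 5], total = 6
  t=10: active resources = [5], total = 5
  t=11: active resources = [5], total = 5
Peak resource demand = 12

12


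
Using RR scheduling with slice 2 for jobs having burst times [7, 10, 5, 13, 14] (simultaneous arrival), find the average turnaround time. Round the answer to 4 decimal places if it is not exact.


Time quantum = 2
Execution trace:
  J1 runs 2 units, time = 2
  J2 runs 2 units, time = 4
  J3 runs 2 units, time = 6
  J4 runs 2 units, time = 8
  J5 runs 2 units, time = 10
  J1 runs 2 units, time = 12
  J2 runs 2 units, time = 14
  J3 runs 2 units, time = 16
  J4 runs 2 units, time = 18
  J5 runs 2 units, time = 20
  J1 runs 2 units, time = 22
  J2 runs 2 units, time = 24
  J3 runs 1 units, time = 25
  J4 runs 2 units, time = 27
  J5 runs 2 units, time = 29
  J1 runs 1 units, time = 30
  J2 runs 2 units, time = 32
  J4 runs 2 units, time = 34
  J5 runs 2 units, time = 36
  J2 runs 2 units, time = 38
  J4 runs 2 units, time = 40
  J5 runs 2 units, time = 42
  J4 runs 2 units, time = 44
  J5 runs 2 units, time = 46
  J4 runs 1 units, time = 47
  J5 runs 2 units, time = 49
Finish times: [30, 38, 25, 47, 49]
Average turnaround = 189/5 = 37.8

37.8


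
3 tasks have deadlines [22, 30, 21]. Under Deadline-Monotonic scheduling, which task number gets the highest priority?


Sort tasks by relative deadline (ascending):
  Task 3: deadline = 21
  Task 1: deadline = 22
  Task 2: deadline = 30
Priority order (highest first): [3, 1, 2]
Highest priority task = 3

3


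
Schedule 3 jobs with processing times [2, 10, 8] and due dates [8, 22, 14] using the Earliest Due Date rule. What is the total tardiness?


Sort by due date (EDD order): [(2, 8), (8, 14), (10, 22)]
Compute completion times and tardiness:
  Job 1: p=2, d=8, C=2, tardiness=max(0,2-8)=0
  Job 2: p=8, d=14, C=10, tardiness=max(0,10-14)=0
  Job 3: p=10, d=22, C=20, tardiness=max(0,20-22)=0
Total tardiness = 0

0


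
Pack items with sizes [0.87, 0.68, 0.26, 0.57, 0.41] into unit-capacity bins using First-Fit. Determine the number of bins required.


Place items sequentially using First-Fit:
  Item 0.87 -> new Bin 1
  Item 0.68 -> new Bin 2
  Item 0.26 -> Bin 2 (now 0.94)
  Item 0.57 -> new Bin 3
  Item 0.41 -> Bin 3 (now 0.98)
Total bins used = 3

3


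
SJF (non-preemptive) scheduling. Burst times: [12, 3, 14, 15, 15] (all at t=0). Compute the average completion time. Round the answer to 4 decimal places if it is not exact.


SJF order (ascending): [3, 12, 14, 15, 15]
Completion times:
  Job 1: burst=3, C=3
  Job 2: burst=12, C=15
  Job 3: burst=14, C=29
  Job 4: burst=15, C=44
  Job 5: burst=15, C=59
Average completion = 150/5 = 30.0

30.0


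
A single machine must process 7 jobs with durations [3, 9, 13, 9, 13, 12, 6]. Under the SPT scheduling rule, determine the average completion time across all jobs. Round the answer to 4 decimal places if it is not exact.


Sort jobs by processing time (SPT order): [3, 6, 9, 9, 12, 13, 13]
Compute completion times sequentially:
  Job 1: processing = 3, completes at 3
  Job 2: processing = 6, completes at 9
  Job 3: processing = 9, completes at 18
  Job 4: processing = 9, completes at 27
  Job 5: processing = 12, completes at 39
  Job 6: processing = 13, completes at 52
  Job 7: processing = 13, completes at 65
Sum of completion times = 213
Average completion time = 213/7 = 30.4286

30.4286


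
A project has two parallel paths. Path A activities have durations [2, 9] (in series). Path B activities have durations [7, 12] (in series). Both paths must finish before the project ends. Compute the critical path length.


Path A total = 2 + 9 = 11
Path B total = 7 + 12 = 19
Critical path = longest path = max(11, 19) = 19

19


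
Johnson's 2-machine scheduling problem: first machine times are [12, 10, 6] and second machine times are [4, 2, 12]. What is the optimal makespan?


Apply Johnson's rule:
  Group 1 (a <= b): [(3, 6, 12)]
  Group 2 (a > b): [(1, 12, 4), (2, 10, 2)]
Optimal job order: [3, 1, 2]
Schedule:
  Job 3: M1 done at 6, M2 done at 18
  Job 1: M1 done at 18, M2 done at 22
  Job 2: M1 done at 28, M2 done at 30
Makespan = 30

30


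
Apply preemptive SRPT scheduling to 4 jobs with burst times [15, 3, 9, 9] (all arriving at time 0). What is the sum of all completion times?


Since all jobs arrive at t=0, SRPT equals SPT ordering.
SPT order: [3, 9, 9, 15]
Completion times:
  Job 1: p=3, C=3
  Job 2: p=9, C=12
  Job 3: p=9, C=21
  Job 4: p=15, C=36
Total completion time = 3 + 12 + 21 + 36 = 72

72


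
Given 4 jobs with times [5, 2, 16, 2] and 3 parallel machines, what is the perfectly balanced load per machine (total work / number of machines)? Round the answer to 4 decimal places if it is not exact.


Total processing time = 5 + 2 + 16 + 2 = 25
Number of machines = 3
Ideal balanced load = 25 / 3 = 8.3333

8.3333


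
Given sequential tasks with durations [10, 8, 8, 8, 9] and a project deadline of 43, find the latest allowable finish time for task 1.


LF(activity 1) = deadline - sum of successor durations
Successors: activities 2 through 5 with durations [8, 8, 8, 9]
Sum of successor durations = 33
LF = 43 - 33 = 10

10


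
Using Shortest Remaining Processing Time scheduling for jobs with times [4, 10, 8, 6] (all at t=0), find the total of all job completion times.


Since all jobs arrive at t=0, SRPT equals SPT ordering.
SPT order: [4, 6, 8, 10]
Completion times:
  Job 1: p=4, C=4
  Job 2: p=6, C=10
  Job 3: p=8, C=18
  Job 4: p=10, C=28
Total completion time = 4 + 10 + 18 + 28 = 60

60


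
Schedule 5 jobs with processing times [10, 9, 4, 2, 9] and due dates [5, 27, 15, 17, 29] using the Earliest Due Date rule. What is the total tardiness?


Sort by due date (EDD order): [(10, 5), (4, 15), (2, 17), (9, 27), (9, 29)]
Compute completion times and tardiness:
  Job 1: p=10, d=5, C=10, tardiness=max(0,10-5)=5
  Job 2: p=4, d=15, C=14, tardiness=max(0,14-15)=0
  Job 3: p=2, d=17, C=16, tardiness=max(0,16-17)=0
  Job 4: p=9, d=27, C=25, tardiness=max(0,25-27)=0
  Job 5: p=9, d=29, C=34, tardiness=max(0,34-29)=5
Total tardiness = 10

10


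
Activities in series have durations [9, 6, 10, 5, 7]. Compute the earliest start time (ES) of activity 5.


Activity 5 starts after activities 1 through 4 complete.
Predecessor durations: [9, 6, 10, 5]
ES = 9 + 6 + 10 + 5 = 30

30


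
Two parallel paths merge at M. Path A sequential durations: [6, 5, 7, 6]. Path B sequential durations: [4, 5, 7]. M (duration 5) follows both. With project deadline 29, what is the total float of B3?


Forward pass: ES(B3) = sum of predecessors on chain B = 9
EF = ES + duration = 9 + 7 = 16
Backward pass: LF(M) = deadline = 29; LS(M) = 29 - 5 = 24
LF(B3) = LS(M) - sum(successors on chain B) = 24 - 0 = 24
LS = LF - duration = 24 - 7 = 17
Total float = LS - ES = 17 - 9 = 8

8


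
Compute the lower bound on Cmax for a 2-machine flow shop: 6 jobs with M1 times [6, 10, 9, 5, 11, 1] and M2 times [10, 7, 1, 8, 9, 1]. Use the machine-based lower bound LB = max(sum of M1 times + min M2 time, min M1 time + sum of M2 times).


LB1 = sum(M1 times) + min(M2 times) = 42 + 1 = 43
LB2 = min(M1 times) + sum(M2 times) = 1 + 36 = 37
Lower bound = max(LB1, LB2) = max(43, 37) = 43

43
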